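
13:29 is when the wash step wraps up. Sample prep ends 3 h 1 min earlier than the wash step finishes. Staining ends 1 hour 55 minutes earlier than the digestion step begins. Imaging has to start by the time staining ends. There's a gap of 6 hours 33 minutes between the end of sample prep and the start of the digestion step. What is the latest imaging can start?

15:06

Sample prep ends at 13:29 − 181 min = 10:28.
The digestion step starts at 10:28 + 393 min = 17:01.
Staining ends at 17:01 − 115 min = 15:06.
Imaging is bounded by staining, so the latest it can start is 15:06.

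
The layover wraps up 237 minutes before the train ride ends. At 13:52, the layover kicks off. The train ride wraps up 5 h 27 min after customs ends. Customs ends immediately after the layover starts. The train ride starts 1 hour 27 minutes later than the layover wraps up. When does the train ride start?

16:49

Customs ends at 13:52.
The train ride ends at 13:52 + 327 min = 19:19.
The layover ends at 19:19 − 237 min = 15:22.
The train ride starts at 15:22 + 87 min = 16:49.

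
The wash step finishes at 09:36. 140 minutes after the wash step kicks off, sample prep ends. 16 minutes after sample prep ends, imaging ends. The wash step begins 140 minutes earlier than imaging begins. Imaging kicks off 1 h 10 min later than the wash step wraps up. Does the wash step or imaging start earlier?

Imaging starts at 09:36 + 70 min = 10:46.
The wash step starts at 10:46 − 140 min = 08:26.
The wash step starts at 08:26 and imaging starts at 10:46, so the wash step is first.

the wash step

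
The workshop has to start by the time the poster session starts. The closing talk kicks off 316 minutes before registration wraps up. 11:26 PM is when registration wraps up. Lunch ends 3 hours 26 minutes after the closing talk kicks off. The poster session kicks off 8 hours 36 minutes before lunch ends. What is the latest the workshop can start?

1:00 PM

The closing talk starts at 11:26 PM − 316 min = 6:10 PM.
Lunch ends at 6:10 PM + 206 min = 9:36 PM.
The poster session starts at 9:36 PM − 516 min = 1:00 PM.
The workshop is bounded by the poster session, so the latest it can start is 1:00 PM.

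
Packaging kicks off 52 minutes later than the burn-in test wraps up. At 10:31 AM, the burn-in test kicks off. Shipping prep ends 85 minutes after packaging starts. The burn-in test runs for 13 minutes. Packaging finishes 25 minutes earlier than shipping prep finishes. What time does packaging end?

The burn-in test ends at 10:31 AM + 13 min = 10:44 AM.
Packaging starts at 10:44 AM + 52 min = 11:36 AM.
Shipping prep ends at 11:36 AM + 85 min = 1:01 PM.
Packaging ends at 1:01 PM − 25 min = 12:36 PM.

12:36 PM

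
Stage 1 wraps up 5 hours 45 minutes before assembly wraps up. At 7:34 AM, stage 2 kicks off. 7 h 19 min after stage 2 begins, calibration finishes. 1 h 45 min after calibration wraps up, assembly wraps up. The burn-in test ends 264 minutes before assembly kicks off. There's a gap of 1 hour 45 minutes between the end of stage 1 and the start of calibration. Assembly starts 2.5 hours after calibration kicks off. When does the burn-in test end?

Calibration ends at 7:34 AM + 439 min = 2:53 PM.
Assembly ends at 2:53 PM + 105 min = 4:38 PM.
Stage 1 ends at 4:38 PM − 345 min = 10:53 AM.
Calibration starts at 10:53 AM + 105 min = 12:38 PM.
Assembly starts at 12:38 PM + 150 min = 3:08 PM.
The burn-in test ends at 3:08 PM − 264 min = 10:44 AM.

10:44 AM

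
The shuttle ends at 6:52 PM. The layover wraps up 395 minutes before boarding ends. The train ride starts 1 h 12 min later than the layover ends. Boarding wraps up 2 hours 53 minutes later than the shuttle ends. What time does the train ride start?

Boarding ends at 6:52 PM + 173 min = 9:45 PM.
The layover ends at 9:45 PM − 395 min = 3:10 PM.
The train ride starts at 3:10 PM + 72 min = 4:22 PM.

4:22 PM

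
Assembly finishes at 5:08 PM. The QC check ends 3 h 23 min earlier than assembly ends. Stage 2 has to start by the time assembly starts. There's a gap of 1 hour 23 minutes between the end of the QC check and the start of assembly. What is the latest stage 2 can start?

The QC check ends at 5:08 PM − 203 min = 1:45 PM.
Assembly starts at 1:45 PM + 83 min = 3:08 PM.
Stage 2 is bounded by assembly, so the latest it can start is 3:08 PM.

3:08 PM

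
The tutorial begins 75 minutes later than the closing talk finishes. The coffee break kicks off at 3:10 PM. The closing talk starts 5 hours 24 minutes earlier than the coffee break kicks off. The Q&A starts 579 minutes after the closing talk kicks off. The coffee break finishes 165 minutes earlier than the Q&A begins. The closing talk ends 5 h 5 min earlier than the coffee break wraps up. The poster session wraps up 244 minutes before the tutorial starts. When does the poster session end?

The closing talk starts at 3:10 PM − 324 min = 9:46 AM.
The Q&A starts at 9:46 AM + 579 min = 7:25 PM.
The coffee break ends at 7:25 PM − 165 min = 4:40 PM.
The closing talk ends at 4:40 PM − 305 min = 11:35 AM.
The tutorial starts at 11:35 AM + 75 min = 12:50 PM.
The poster session ends at 12:50 PM − 244 min = 8:46 AM.

8:46 AM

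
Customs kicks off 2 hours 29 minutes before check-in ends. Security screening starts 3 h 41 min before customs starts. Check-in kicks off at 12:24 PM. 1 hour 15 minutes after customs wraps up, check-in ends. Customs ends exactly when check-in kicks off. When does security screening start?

7:29 AM

Customs ends at 12:24 PM.
Check-in ends at 12:24 PM + 75 min = 1:39 PM.
Customs starts at 1:39 PM − 149 min = 11:10 AM.
Security screening starts at 11:10 AM − 221 min = 7:29 AM.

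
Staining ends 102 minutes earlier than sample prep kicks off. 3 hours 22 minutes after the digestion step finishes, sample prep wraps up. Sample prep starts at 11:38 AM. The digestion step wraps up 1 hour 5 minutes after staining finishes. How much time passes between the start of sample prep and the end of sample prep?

Staining ends at 11:38 AM − 102 min = 9:56 AM.
The digestion step ends at 9:56 AM + 65 min = 11:01 AM.
Sample prep ends at 11:01 AM + 202 min = 2:23 PM.
From 11:38 AM to 2:23 PM is 2 hours 45 minutes.

2 hours 45 minutes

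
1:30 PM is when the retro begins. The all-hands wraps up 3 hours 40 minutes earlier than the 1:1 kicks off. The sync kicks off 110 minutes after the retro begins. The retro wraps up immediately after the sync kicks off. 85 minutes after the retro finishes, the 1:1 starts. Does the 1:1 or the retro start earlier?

The sync starts at 1:30 PM + 110 min = 3:20 PM.
So the retro ends at 3:20 PM.
The 1:1 starts at 3:20 PM + 85 min = 4:45 PM.
The 1:1 starts at 4:45 PM and the retro starts at 1:30 PM, so the retro is first.

the retro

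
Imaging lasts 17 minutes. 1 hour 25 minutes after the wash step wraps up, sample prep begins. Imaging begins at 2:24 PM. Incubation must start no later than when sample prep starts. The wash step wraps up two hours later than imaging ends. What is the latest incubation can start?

Imaging ends at 2:24 PM + 17 min = 2:41 PM.
The wash step ends at 2:41 PM + 120 min = 4:41 PM.
Sample prep starts at 4:41 PM + 85 min = 6:06 PM.
Incubation is bounded by sample prep, so the latest it can start is 6:06 PM.

6:06 PM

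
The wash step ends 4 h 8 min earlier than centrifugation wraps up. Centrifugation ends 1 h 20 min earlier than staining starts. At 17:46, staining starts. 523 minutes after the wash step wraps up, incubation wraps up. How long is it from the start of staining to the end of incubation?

3 hours 15 minutes

Centrifugation ends at 17:46 − 80 min = 16:26.
The wash step ends at 16:26 − 248 min = 12:18.
Incubation ends at 12:18 + 523 min = 21:01.
From 17:46 to 21:01 is 3 hours 15 minutes.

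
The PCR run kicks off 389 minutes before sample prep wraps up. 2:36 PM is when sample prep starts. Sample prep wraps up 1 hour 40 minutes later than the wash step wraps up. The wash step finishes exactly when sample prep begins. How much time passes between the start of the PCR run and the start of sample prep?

4 h 49 min

The wash step ends at 2:36 PM.
Sample prep ends at 2:36 PM + 100 min = 4:16 PM.
The PCR run starts at 4:16 PM − 389 min = 9:47 AM.
From 9:47 AM to 2:36 PM is 4 h 49 min.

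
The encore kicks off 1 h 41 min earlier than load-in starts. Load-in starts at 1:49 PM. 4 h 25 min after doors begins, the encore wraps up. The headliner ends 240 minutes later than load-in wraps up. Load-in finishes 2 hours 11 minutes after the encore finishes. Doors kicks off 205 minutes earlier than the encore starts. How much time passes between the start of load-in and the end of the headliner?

5 hours 30 minutes

The encore starts at 1:49 PM − 101 min = 12:08 PM.
Doors starts at 12:08 PM − 205 min = 8:43 AM.
The encore ends at 8:43 AM + 265 min = 1:08 PM.
Load-in ends at 1:08 PM + 131 min = 3:19 PM.
The headliner ends at 3:19 PM + 240 min = 7:19 PM.
From 1:49 PM to 7:19 PM is 5 hours 30 minutes.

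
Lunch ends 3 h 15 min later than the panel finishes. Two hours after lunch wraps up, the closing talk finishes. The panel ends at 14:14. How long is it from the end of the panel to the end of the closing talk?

5 hours 15 minutes

Lunch ends at 14:14 + 195 min = 17:29.
The closing talk ends at 17:29 + 120 min = 19:29.
From 14:14 to 19:29 is 5 hours 15 minutes.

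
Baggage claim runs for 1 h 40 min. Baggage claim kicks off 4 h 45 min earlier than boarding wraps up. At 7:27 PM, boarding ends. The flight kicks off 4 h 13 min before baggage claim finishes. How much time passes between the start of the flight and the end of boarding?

Baggage claim starts at 7:27 PM − 285 min = 2:42 PM.
Baggage claim ends at 2:42 PM + 100 min = 4:22 PM.
The flight starts at 4:22 PM − 253 min = 12:09 PM.
From 12:09 PM to 7:27 PM is 438 minutes.

438 minutes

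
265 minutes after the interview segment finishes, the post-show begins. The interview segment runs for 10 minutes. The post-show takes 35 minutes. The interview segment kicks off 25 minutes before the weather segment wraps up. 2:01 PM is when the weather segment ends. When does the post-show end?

The interview segment starts at 2:01 PM − 25 min = 1:36 PM.
The interview segment ends at 1:36 PM + 10 min = 1:46 PM.
The post-show starts at 1:46 PM + 265 min = 6:11 PM.
The post-show ends at 6:11 PM + 35 min = 6:46 PM.

6:46 PM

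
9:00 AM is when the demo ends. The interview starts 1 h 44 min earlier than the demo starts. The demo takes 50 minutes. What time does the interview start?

6:26 AM

The demo starts at 9:00 AM − 50 min = 8:10 AM.
The interview starts at 8:10 AM − 104 min = 6:26 AM.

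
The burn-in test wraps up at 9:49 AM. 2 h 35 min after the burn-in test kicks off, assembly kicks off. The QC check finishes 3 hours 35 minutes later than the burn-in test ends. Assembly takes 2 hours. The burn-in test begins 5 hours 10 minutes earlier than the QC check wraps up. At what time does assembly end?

12:49 PM

The QC check ends at 9:49 AM + 215 min = 1:24 PM.
The burn-in test starts at 1:24 PM − 310 min = 8:14 AM.
Assembly starts at 8:14 AM + 155 min = 10:49 AM.
Assembly ends at 10:49 AM + 120 min = 12:49 PM.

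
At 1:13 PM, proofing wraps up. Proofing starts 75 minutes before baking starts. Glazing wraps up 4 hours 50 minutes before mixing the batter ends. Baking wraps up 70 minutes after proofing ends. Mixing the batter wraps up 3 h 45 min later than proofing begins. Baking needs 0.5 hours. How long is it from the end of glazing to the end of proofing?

100 minutes

Baking ends at 1:13 PM + 70 min = 2:23 PM.
Baking starts at 2:23 PM − 30 min = 1:53 PM.
Proofing starts at 1:53 PM − 75 min = 12:38 PM.
Mixing the batter ends at 12:38 PM + 225 min = 4:23 PM.
Glazing ends at 4:23 PM − 290 min = 11:33 AM.
From 11:33 AM to 1:13 PM is 100 minutes.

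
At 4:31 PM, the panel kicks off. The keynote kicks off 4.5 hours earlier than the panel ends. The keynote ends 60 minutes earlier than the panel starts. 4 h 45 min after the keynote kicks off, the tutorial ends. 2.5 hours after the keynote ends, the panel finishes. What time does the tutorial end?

The keynote ends at 4:31 PM − 60 min = 3:31 PM.
The panel ends at 3:31 PM + 150 min = 6:01 PM.
The keynote starts at 6:01 PM − 270 min = 1:31 PM.
The tutorial ends at 1:31 PM + 285 min = 6:16 PM.

6:16 PM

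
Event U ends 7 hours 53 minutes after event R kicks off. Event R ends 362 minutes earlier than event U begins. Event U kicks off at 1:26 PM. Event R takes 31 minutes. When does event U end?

2:46 PM

Event R ends at 1:26 PM − 362 min = 7:24 AM.
Event R starts at 7:24 AM − 31 min = 6:53 AM.
Event U ends at 6:53 AM + 473 min = 2:46 PM.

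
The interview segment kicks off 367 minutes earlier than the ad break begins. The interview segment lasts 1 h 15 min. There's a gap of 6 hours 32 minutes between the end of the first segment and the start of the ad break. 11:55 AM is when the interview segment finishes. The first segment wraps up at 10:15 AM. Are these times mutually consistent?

Yes

The ad break starts at 10:15 AM + 392 min = 4:47 PM.
The interview segment starts at 4:47 PM − 367 min = 10:40 AM.
The interview segment ends at 10:40 AM + 75 min = 11:55 AM.
That matches the stated 11:55 AM, so the schedule is consistent.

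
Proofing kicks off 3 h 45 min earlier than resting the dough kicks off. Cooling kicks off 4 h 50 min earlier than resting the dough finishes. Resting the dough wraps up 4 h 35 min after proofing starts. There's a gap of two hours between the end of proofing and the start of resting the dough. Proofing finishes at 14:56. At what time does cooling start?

Resting the dough starts at 14:56 + 120 min = 16:56.
Proofing starts at 16:56 − 225 min = 13:11.
Resting the dough ends at 13:11 + 275 min = 17:46.
Cooling starts at 17:46 − 290 min = 12:56.

12:56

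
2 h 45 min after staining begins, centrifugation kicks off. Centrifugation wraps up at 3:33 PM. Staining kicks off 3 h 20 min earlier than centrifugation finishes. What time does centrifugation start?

Staining starts at 3:33 PM − 200 min = 12:13 PM.
Centrifugation starts at 12:13 PM + 165 min = 2:58 PM.

2:58 PM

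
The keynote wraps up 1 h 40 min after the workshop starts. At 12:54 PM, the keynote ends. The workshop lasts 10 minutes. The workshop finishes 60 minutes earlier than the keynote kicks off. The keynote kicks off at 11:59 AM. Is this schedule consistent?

The workshop ends at 11:59 AM − 60 min = 10:59 AM.
The workshop starts at 10:59 AM − 10 min = 10:49 AM.
The keynote ends at 10:49 AM + 100 min = 12:29 PM.
But the keynote is also said to end at 12:54 PM — a 25-minute conflict.

No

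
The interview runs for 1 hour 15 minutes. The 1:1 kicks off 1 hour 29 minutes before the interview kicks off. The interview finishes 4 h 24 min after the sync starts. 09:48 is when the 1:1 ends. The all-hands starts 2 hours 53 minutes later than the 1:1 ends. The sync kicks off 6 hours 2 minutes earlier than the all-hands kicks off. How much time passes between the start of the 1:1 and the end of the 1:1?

1 h 29 min

The all-hands starts at 09:48 + 173 min = 12:41.
The sync starts at 12:41 − 362 min = 06:39.
The interview ends at 06:39 + 264 min = 11:03.
The interview starts at 11:03 − 75 min = 09:48.
The 1:1 starts at 09:48 − 89 min = 08:19.
From 08:19 to 09:48 is 1 h 29 min.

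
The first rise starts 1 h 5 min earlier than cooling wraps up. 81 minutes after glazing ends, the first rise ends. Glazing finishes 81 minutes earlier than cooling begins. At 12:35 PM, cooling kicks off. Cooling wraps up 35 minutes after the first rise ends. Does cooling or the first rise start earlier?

Glazing ends at 12:35 PM − 81 min = 11:14 AM.
The first rise ends at 11:14 AM + 81 min = 12:35 PM.
Cooling ends at 12:35 PM + 35 min = 1:10 PM.
The first rise starts at 1:10 PM − 65 min = 12:05 PM.
Cooling starts at 12:35 PM and the first rise starts at 12:05 PM, so the first rise is first.

the first rise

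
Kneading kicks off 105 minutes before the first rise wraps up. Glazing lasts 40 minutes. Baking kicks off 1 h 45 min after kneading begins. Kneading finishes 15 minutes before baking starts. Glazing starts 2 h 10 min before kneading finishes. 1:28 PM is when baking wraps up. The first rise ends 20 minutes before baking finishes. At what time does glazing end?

11:23 AM

The first rise ends at 1:28 PM − 20 min = 1:08 PM.
Kneading starts at 1:08 PM − 105 min = 11:23 AM.
Baking starts at 11:23 AM + 105 min = 1:08 PM.
Kneading ends at 1:08 PM − 15 min = 12:53 PM.
Glazing starts at 12:53 PM − 130 min = 10:43 AM.
Glazing ends at 10:43 AM + 40 min = 11:23 AM.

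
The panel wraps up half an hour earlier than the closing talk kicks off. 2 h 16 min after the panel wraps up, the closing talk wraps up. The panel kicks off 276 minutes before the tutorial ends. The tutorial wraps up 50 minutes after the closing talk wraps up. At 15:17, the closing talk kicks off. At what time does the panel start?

13:17

The panel ends at 15:17 − 30 min = 14:47.
The closing talk ends at 14:47 + 136 min = 17:03.
The tutorial ends at 17:03 + 50 min = 17:53.
The panel starts at 17:53 − 276 min = 13:17.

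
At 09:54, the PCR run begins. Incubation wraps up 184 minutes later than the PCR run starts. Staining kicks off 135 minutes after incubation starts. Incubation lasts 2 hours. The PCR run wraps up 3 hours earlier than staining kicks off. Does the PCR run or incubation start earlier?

the PCR run

Incubation ends at 09:54 + 184 min = 12:58.
Incubation starts at 12:58 − 120 min = 10:58.
The PCR run starts at 09:54 and incubation starts at 10:58, so the PCR run is first.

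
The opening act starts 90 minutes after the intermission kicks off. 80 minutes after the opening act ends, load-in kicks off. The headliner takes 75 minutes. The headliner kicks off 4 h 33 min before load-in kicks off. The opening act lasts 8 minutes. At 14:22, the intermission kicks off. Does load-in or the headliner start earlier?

the headliner

The opening act starts at 14:22 + 90 min = 15:52.
The opening act ends at 15:52 + 8 min = 16:00.
Load-in starts at 16:00 + 80 min = 17:20.
The headliner starts at 17:20 − 273 min = 12:47.
Load-in starts at 17:20 and the headliner starts at 12:47, so the headliner is first.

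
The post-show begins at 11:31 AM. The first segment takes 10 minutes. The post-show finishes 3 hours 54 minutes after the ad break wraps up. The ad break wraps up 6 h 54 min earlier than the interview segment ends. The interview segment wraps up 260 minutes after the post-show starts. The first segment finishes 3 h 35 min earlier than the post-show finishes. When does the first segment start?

The interview segment ends at 11:31 AM + 260 min = 3:51 PM.
The ad break ends at 3:51 PM − 414 min = 8:57 AM.
The post-show ends at 8:57 AM + 234 min = 12:51 PM.
The first segment ends at 12:51 PM − 215 min = 9:16 AM.
The first segment starts at 9:16 AM − 10 min = 9:06 AM.

9:06 AM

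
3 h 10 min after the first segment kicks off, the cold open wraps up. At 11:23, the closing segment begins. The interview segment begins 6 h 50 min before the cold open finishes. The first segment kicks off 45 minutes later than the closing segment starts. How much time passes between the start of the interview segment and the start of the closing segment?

2 h 55 min

The first segment starts at 11:23 + 45 min = 12:08.
The cold open ends at 12:08 + 190 min = 15:18.
The interview segment starts at 15:18 − 410 min = 08:28.
From 08:28 to 11:23 is 2 h 55 min.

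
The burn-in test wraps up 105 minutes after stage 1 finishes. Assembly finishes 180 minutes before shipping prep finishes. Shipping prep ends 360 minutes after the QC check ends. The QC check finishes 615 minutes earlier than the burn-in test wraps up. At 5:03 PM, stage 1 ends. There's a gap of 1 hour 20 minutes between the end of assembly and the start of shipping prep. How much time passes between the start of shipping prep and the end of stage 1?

The burn-in test ends at 5:03 PM + 105 min = 6:48 PM.
The QC check ends at 6:48 PM − 615 min = 8:33 AM.
Shipping prep ends at 8:33 AM + 360 min = 2:33 PM.
Assembly ends at 2:33 PM − 180 min = 11:33 AM.
Shipping prep starts at 11:33 AM + 80 min = 12:53 PM.
From 12:53 PM to 5:03 PM is 250 minutes.

250 minutes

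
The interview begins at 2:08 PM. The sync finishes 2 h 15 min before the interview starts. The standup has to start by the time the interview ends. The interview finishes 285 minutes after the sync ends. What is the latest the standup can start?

The sync ends at 2:08 PM − 135 min = 11:53 AM.
The interview ends at 11:53 AM + 285 min = 4:38 PM.
The standup is bounded by the interview, so the latest it can start is 4:38 PM.

4:38 PM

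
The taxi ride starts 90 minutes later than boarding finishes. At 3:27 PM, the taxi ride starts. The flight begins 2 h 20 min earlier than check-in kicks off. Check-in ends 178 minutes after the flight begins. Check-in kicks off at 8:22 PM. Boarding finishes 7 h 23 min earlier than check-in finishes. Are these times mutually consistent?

No

The flight starts at 8:22 PM − 140 min = 6:02 PM.
Check-in ends at 6:02 PM + 178 min = 9:00 PM.
Boarding ends at 9:00 PM − 443 min = 1:37 PM.
The taxi ride starts at 1:37 PM + 90 min = 3:07 PM.
But the taxi ride is also said to start at 3:27 PM — a 20-minute conflict.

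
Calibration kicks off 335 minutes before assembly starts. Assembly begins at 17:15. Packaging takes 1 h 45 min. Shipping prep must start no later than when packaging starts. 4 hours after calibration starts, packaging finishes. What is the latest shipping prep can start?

13:55

Calibration starts at 17:15 − 335 min = 11:40.
Packaging ends at 11:40 + 240 min = 15:40.
Packaging starts at 15:40 − 105 min = 13:55.
Shipping prep is bounded by packaging, so the latest it can start is 13:55.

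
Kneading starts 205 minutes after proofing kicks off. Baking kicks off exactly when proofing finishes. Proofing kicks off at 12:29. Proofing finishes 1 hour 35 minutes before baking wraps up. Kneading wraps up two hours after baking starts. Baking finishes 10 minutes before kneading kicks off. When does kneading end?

16:09

Kneading starts at 12:29 + 205 min = 15:54.
Baking ends at 15:54 − 10 min = 15:44.
Proofing ends at 15:44 − 95 min = 14:09.
So baking starts at 14:09.
Kneading ends at 14:09 + 120 min = 16:09.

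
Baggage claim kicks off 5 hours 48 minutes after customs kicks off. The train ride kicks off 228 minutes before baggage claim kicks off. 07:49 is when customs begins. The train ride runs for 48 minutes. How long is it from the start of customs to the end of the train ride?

2 h 48 min

Baggage claim starts at 07:49 + 348 min = 13:37.
The train ride starts at 13:37 − 228 min = 09:49.
The train ride ends at 09:49 + 48 min = 10:37.
From 07:49 to 10:37 is 2 h 48 min.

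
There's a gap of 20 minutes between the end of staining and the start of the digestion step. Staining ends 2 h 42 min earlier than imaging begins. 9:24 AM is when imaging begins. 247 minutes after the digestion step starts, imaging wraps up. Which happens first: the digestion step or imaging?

the digestion step

Staining ends at 9:24 AM − 162 min = 6:42 AM.
The digestion step starts at 6:42 AM + 20 min = 7:02 AM.
The digestion step starts at 7:02 AM and imaging starts at 9:24 AM, so the digestion step is first.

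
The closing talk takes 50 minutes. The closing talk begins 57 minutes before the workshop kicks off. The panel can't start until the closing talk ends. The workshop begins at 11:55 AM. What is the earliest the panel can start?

The closing talk starts at 11:55 AM − 57 min = 10:58 AM.
The closing talk ends at 10:58 AM + 50 min = 11:48 AM.
The panel is bounded by the closing talk, so the earliest it can start is 11:48 AM.

11:48 AM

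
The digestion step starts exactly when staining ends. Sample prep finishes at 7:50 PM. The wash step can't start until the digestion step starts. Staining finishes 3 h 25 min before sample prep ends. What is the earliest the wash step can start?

Staining ends at 7:50 PM − 205 min = 4:25 PM.
So the digestion step starts at 4:25 PM.
The wash step is bounded by the digestion step, so the earliest it can start is 4:25 PM.

4:25 PM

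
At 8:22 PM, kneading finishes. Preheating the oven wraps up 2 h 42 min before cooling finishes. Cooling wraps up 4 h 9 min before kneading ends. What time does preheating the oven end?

Cooling ends at 8:22 PM − 249 min = 4:13 PM.
Preheating the oven ends at 4:13 PM − 162 min = 1:31 PM.

1:31 PM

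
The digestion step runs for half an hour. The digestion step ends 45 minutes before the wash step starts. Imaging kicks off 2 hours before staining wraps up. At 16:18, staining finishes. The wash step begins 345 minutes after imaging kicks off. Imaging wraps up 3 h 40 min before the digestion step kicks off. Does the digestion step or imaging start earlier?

imaging

Imaging starts at 16:18 − 120 min = 14:18.
The wash step starts at 14:18 + 345 min = 20:03.
The digestion step ends at 20:03 − 45 min = 19:18.
The digestion step starts at 19:18 − 30 min = 18:48.
The digestion step starts at 18:48 and imaging starts at 14:18, so imaging is first.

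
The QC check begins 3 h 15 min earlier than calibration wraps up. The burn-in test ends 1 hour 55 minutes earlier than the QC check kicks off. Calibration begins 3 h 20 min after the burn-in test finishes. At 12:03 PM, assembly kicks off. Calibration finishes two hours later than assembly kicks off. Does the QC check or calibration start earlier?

the QC check

Calibration ends at 12:03 PM + 120 min = 2:03 PM.
The QC check starts at 2:03 PM − 195 min = 10:48 AM.
The burn-in test ends at 10:48 AM − 115 min = 8:53 AM.
Calibration starts at 8:53 AM + 200 min = 12:13 PM.
The QC check starts at 10:48 AM and calibration starts at 12:13 PM, so the QC check is first.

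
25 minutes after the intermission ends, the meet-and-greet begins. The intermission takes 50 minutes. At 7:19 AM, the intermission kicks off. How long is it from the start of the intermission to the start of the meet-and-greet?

1 hour 15 minutes

The intermission ends at 7:19 AM + 50 min = 8:09 AM.
The meet-and-greet starts at 8:09 AM + 25 min = 8:34 AM.
From 7:19 AM to 8:34 AM is 1 hour 15 minutes.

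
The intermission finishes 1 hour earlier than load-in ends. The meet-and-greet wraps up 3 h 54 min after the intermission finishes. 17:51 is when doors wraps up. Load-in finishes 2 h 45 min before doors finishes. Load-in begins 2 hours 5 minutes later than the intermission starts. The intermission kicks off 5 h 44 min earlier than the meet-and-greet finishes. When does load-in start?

14:21

Load-in ends at 17:51 − 165 min = 15:06.
The intermission ends at 15:06 − 60 min = 14:06.
The meet-and-greet ends at 14:06 + 234 min = 18:00.
The intermission starts at 18:00 − 344 min = 12:16.
Load-in starts at 12:16 + 125 min = 14:21.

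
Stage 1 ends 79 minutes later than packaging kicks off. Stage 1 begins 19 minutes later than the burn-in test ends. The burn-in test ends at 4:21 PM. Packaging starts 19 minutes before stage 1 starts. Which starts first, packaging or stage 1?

packaging

Stage 1 starts at 4:21 PM + 19 min = 4:40 PM.
Packaging starts at 4:40 PM − 19 min = 4:21 PM.
Packaging starts at 4:21 PM and stage 1 starts at 4:40 PM, so packaging is first.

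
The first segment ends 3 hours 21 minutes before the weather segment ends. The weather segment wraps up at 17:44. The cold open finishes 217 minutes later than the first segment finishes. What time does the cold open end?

The first segment ends at 17:44 − 201 min = 14:23.
The cold open ends at 14:23 + 217 min = 18:00.

18:00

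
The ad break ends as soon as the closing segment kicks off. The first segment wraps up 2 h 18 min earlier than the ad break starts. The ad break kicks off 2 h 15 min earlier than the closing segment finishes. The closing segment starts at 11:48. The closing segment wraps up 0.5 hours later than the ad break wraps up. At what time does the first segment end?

07:45

The ad break ends at 11:48.
The closing segment ends at 11:48 + 30 min = 12:18.
The ad break starts at 12:18 − 135 min = 10:03.
The first segment ends at 10:03 − 138 min = 07:45.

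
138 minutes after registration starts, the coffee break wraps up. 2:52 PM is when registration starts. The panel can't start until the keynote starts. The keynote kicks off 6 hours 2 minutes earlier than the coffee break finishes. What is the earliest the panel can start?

The coffee break ends at 2:52 PM + 138 min = 5:10 PM.
The keynote starts at 5:10 PM − 362 min = 11:08 AM.
The panel is bounded by the keynote, so the earliest it can start is 11:08 AM.

11:08 AM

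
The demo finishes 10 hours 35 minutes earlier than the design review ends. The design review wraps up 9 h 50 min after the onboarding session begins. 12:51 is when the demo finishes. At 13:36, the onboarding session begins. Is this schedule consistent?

Yes

The design review ends at 13:36 + 590 min = 23:26.
The demo ends at 23:26 − 635 min = 12:51.
That matches the stated 12:51, so the schedule is consistent.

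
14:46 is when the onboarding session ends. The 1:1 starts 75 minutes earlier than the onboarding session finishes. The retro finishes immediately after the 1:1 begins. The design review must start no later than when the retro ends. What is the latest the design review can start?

13:31

The 1:1 starts at 14:46 − 75 min = 13:31.
So the retro ends at 13:31.
The design review is bounded by the retro, so the latest it can start is 13:31.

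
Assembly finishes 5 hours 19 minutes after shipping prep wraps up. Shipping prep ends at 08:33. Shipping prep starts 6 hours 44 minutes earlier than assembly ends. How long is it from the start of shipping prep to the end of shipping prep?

Assembly ends at 08:33 + 319 min = 13:52.
Shipping prep starts at 13:52 − 404 min = 07:08.
From 07:08 to 08:33 is 1 hour 25 minutes.

1 hour 25 minutes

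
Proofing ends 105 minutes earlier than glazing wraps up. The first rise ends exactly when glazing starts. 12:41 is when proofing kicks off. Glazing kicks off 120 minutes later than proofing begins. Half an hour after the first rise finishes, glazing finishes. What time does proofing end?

Glazing starts at 12:41 + 120 min = 14:41.
So the first rise ends at 14:41.
Glazing ends at 14:41 + 30 min = 15:11.
Proofing ends at 15:11 − 105 min = 13:26.

13:26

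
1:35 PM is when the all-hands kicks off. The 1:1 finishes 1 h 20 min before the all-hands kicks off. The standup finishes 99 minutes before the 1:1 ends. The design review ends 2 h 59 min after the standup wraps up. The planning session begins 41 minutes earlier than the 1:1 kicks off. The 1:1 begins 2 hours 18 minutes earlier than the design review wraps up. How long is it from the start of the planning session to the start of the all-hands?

2 hours 59 minutes

The 1:1 ends at 1:35 PM − 80 min = 12:15 PM.
The standup ends at 12:15 PM − 99 min = 10:36 AM.
The design review ends at 10:36 AM + 179 min = 1:35 PM.
The 1:1 starts at 1:35 PM − 138 min = 11:17 AM.
The planning session starts at 11:17 AM − 41 min = 10:36 AM.
From 10:36 AM to 1:35 PM is 2 hours 59 minutes.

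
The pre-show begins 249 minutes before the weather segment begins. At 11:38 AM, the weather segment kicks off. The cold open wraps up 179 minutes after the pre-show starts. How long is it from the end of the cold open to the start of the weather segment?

70 minutes

The pre-show starts at 11:38 AM − 249 min = 7:29 AM.
The cold open ends at 7:29 AM + 179 min = 10:28 AM.
From 10:28 AM to 11:38 AM is 70 minutes.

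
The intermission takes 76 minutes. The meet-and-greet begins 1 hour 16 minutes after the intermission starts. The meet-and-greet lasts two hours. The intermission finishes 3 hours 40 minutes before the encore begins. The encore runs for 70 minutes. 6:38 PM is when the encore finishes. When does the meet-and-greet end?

The encore starts at 6:38 PM − 70 min = 5:28 PM.
The intermission ends at 5:28 PM − 220 min = 1:48 PM.
The intermission starts at 1:48 PM − 76 min = 12:32 PM.
The meet-and-greet starts at 12:32 PM + 76 min = 1:48 PM.
The meet-and-greet ends at 1:48 PM + 120 min = 3:48 PM.

3:48 PM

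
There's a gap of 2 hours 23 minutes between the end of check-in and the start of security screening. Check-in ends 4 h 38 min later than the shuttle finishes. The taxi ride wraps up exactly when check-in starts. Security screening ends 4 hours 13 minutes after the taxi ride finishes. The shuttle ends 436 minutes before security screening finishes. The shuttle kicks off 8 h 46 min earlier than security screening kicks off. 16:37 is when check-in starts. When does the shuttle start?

11:49

The taxi ride ends at 16:37.
Security screening ends at 16:37 + 253 min = 20:50.
The shuttle ends at 20:50 − 436 min = 13:34.
Check-in ends at 13:34 + 278 min = 18:12.
Security screening starts at 18:12 + 143 min = 20:35.
The shuttle starts at 20:35 − 526 min = 11:49.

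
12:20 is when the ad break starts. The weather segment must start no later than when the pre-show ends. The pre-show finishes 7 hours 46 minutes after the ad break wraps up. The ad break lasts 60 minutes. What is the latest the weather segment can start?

The ad break ends at 12:20 + 60 min = 13:20.
The pre-show ends at 13:20 + 466 min = 21:06.
The weather segment is bounded by the pre-show, so the latest it can start is 21:06.

21:06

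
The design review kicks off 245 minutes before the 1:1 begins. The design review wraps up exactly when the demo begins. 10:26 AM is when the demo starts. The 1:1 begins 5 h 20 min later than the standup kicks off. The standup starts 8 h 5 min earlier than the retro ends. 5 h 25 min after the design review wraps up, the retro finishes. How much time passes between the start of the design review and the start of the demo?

85 minutes

The design review ends at 10:26 AM.
The retro ends at 10:26 AM + 325 min = 3:51 PM.
The standup starts at 3:51 PM − 485 min = 7:46 AM.
The 1:1 starts at 7:46 AM + 320 min = 1:06 PM.
The design review starts at 1:06 PM − 245 min = 9:01 AM.
From 9:01 AM to 10:26 AM is 85 minutes.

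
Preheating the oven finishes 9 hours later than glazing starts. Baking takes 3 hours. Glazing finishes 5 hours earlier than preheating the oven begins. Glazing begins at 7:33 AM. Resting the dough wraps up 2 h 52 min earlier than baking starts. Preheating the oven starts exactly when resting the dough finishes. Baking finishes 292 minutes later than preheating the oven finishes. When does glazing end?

10:33 AM

Preheating the oven ends at 7:33 AM + 540 min = 4:33 PM.
Baking ends at 4:33 PM + 292 min = 9:25 PM.
Baking starts at 9:25 PM − 180 min = 6:25 PM.
Resting the dough ends at 6:25 PM − 172 min = 3:33 PM.
So preheating the oven starts at 3:33 PM.
Glazing ends at 3:33 PM − 300 min = 10:33 AM.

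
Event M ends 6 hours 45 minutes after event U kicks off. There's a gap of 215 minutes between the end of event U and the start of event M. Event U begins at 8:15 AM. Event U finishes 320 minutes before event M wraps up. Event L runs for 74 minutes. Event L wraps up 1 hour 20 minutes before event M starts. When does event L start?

10:41 AM

Event M ends at 8:15 AM + 405 min = 3:00 PM.
Event U ends at 3:00 PM − 320 min = 9:40 AM.
Event M starts at 9:40 AM + 215 min = 1:15 PM.
Event L ends at 1:15 PM − 80 min = 11:55 AM.
Event L starts at 11:55 AM − 74 min = 10:41 AM.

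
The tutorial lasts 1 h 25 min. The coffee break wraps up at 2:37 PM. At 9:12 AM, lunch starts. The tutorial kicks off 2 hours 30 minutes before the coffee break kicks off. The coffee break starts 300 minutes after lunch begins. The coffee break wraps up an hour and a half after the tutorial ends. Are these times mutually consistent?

Yes

The coffee break starts at 9:12 AM + 300 min = 2:12 PM.
The tutorial starts at 2:12 PM − 150 min = 11:42 AM.
The tutorial ends at 11:42 AM + 85 min = 1:07 PM.
The coffee break ends at 1:07 PM + 90 min = 2:37 PM.
That matches the stated 2:37 PM, so the schedule is consistent.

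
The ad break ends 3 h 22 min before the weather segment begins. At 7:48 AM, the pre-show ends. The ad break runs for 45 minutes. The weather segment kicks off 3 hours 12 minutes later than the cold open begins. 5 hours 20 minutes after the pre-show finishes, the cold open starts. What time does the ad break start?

12:13 PM

The cold open starts at 7:48 AM + 320 min = 1:08 PM.
The weather segment starts at 1:08 PM + 192 min = 4:20 PM.
The ad break ends at 4:20 PM − 202 min = 12:58 PM.
The ad break starts at 12:58 PM − 45 min = 12:13 PM.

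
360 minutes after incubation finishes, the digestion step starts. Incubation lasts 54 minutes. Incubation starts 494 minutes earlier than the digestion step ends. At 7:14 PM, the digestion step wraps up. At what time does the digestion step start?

5:54 PM

Incubation starts at 7:14 PM − 494 min = 11:00 AM.
Incubation ends at 11:00 AM + 54 min = 11:54 AM.
The digestion step starts at 11:54 AM + 360 min = 5:54 PM.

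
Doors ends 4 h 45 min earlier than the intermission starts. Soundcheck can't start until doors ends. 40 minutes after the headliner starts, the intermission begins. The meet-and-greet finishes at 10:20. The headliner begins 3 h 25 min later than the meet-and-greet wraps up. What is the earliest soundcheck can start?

The headliner starts at 10:20 + 205 min = 13:45.
The intermission starts at 13:45 + 40 min = 14:25.
Doors ends at 14:25 − 285 min = 09:40.
Soundcheck is bounded by doors, so the earliest it can start is 09:40.

09:40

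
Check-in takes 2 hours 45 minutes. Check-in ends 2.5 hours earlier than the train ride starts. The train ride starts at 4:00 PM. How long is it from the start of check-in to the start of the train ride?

Check-in ends at 4:00 PM − 150 min = 1:30 PM.
Check-in starts at 1:30 PM − 165 min = 10:45 AM.
From 10:45 AM to 4:00 PM is 5 h 15 min.

5 h 15 min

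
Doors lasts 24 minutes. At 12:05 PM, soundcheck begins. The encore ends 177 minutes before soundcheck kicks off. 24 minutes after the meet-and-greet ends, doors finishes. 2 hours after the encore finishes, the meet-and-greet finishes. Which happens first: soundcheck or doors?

The encore ends at 12:05 PM − 177 min = 9:08 AM.
The meet-and-greet ends at 9:08 AM + 120 min = 11:08 AM.
Doors ends at 11:08 AM + 24 min = 11:32 AM.
Doors starts at 11:32 AM − 24 min = 11:08 AM.
Soundcheck starts at 12:05 PM and doors starts at 11:08 AM, so doors is first.

doors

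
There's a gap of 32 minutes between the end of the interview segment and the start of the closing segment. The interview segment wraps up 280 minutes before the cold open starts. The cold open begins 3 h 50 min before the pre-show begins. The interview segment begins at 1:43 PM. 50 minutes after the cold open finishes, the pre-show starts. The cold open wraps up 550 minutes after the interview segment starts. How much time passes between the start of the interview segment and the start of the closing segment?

The cold open ends at 1:43 PM + 550 min = 10:53 PM.
The pre-show starts at 10:53 PM + 50 min = 11:43 PM.
The cold open starts at 11:43 PM − 230 min = 7:53 PM.
The interview segment ends at 7:53 PM − 280 min = 3:13 PM.
The closing segment starts at 3:13 PM + 32 min = 3:45 PM.
From 1:43 PM to 3:45 PM is 122 minutes.

122 minutes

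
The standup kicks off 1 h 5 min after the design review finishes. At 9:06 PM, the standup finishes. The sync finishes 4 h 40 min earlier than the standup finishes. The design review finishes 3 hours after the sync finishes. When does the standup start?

The sync ends at 9:06 PM − 280 min = 4:26 PM.
The design review ends at 4:26 PM + 180 min = 7:26 PM.
The standup starts at 7:26 PM + 65 min = 8:31 PM.

8:31 PM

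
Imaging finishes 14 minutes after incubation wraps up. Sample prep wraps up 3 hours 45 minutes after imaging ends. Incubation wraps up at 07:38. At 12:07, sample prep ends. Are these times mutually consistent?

No

Imaging ends at 07:38 + 14 min = 07:52.
Sample prep ends at 07:52 + 225 min = 11:37.
But sample prep is also said to end at 12:07 — a 30-minute conflict.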